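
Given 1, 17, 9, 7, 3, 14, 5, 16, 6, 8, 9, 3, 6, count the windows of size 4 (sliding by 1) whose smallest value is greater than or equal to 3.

9

(1, 17, 9, 7) → min 1
(17, 9, 7, 3) → min 3  ≥ 3 ✓
(9, 7, 3, 14) → min 3  ≥ 3 ✓
(7, 3, 14, 5) → min 3  ≥ 3 ✓
(3, 14, 5, 16) → min 3  ≥ 3 ✓
(14, 5, 16, 6) → min 5  ≥ 3 ✓
(5, 16, 6, 8) → min 5  ≥ 3 ✓
(16, 6, 8, 9) → min 6  ≥ 3 ✓
(6, 8, 9, 3) → min 3  ≥ 3 ✓
(8, 9, 3, 6) → min 3  ≥ 3 ✓
9 windows satisfy the condition.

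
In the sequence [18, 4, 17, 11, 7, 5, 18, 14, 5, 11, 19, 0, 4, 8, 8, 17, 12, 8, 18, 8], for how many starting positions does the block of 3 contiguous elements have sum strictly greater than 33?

[18, 4, 17] → sum 39  > 33 ✓
[4, 17, 11] → sum 32
[17, 11, 7] → sum 35  > 33 ✓
[11, 7, 5] → sum 23
[7, 5, 18] → sum 30
[5, 18, 14] → sum 37  > 33 ✓
[18, 14, 5] → sum 37  > 33 ✓
[14, 5, 11] → sum 30
[5, 11, 19] → sum 35  > 33 ✓
[11, 19, 0] → sum 30
[19, 0, 4] → sum 23
[0, 4, 8] → sum 12
[4, 8, 8] → sum 20
[8, 8, 17] → sum 33
[8, 17, 12] → sum 37  > 33 ✓
[17, 12, 8] → sum 37  > 33 ✓
[12, 8, 18] → sum 38  > 33 ✓
[8, 18, 8] → sum 34  > 33 ✓
9 windows satisfy the condition.

9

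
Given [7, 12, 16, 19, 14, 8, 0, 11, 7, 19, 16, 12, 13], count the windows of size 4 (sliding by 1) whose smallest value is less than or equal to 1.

4

7 12 16 19 → min 7
12 16 19 14 → min 12
16 19 14 8 → min 8
19 14 8 0 → min 0  ≤ 1 ✓
14 8 0 11 → min 0  ≤ 1 ✓
8 0 11 7 → min 0  ≤ 1 ✓
0 11 7 19 → min 0  ≤ 1 ✓
11 7 19 16 → min 7
7 19 16 12 → min 7
19 16 12 13 → min 12
4 windows satisfy the condition.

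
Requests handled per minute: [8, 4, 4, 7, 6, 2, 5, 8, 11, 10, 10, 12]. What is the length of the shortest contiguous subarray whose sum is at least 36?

Extend right; whenever the sum reaches 36, record the length and shrink from the left:
add 8: running sum 8 < 36
add 4: running sum 12 < 36
add 4: running sum 16 < 36
add 7: running sum 23 < 36
add 6: running sum 29 < 36
add 2: running sum 31 < 36
add 5: shortest ending here [8, 4, 4, 7, 6, 2, 5] sum 36, len 7
add 8: shortest ending here [4, 4, 7, 6, 2, 5, 8] sum 36, len 7
add 11: shortest ending here [7, 6, 2, 5, 8, 11] sum 39, len 6
add 10: shortest ending here [2, 5, 8, 11, 10] sum 36, len 5
add 10: shortest ending here [8, 11, 10, 10] sum 39, len 4
add 12: shortest ending here [11, 10, 10, 12] sum 43, len 4
Shortest qualifying length: 4.

4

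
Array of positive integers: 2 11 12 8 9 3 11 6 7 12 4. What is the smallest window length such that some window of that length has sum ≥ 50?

Extend right; whenever the sum reaches 50, record the length and shrink from the left:
add 2: running sum 2 < 50
add 11: running sum 13 < 50
add 12: running sum 25 < 50
add 8: running sum 33 < 50
add 9: running sum 42 < 50
add 3: running sum 45 < 50
add 11: shortest ending here [11, 12, 8, 9, 3, 11] sum 54, len 6
add 6: shortest ending here [11, 12, 8, 9, 3, 11, 6] sum 60, len 7
add 7: shortest ending here [12, 8, 9, 3, 11, 6, 7] sum 56, len 7
add 12: shortest ending here [8, 9, 3, 11, 6, 7, 12] sum 56, len 7
add 4: shortest ending here [9, 3, 11, 6, 7, 12, 4] sum 52, len 7
Shortest qualifying length: 6.

6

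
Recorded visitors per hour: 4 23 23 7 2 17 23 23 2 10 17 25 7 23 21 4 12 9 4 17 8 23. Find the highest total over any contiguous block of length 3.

63

Window sums for each of the 20 positions:
[4, 23, 23] → sum 50
[23, 23, 7] → sum 53
[23, 7, 2] → sum 32
[7, 2, 17] → sum 26
[2, 17, 23] → sum 42
[17, 23, 23] → sum 63
[23, 23, 2] → sum 48
[23, 2, 10] → sum 35
[2, 10, 17] → sum 29
[10, 17, 25] → sum 52
[17, 25, 7] → sum 49
[25, 7, 23] → sum 55
[7, 23, 21] → sum 51
[23, 21, 4] → sum 48
[21, 4, 12] → sum 37
[4, 12, 9] → sum 25
[12, 9, 4] → sum 25
[9, 4, 17] → sum 30
[4, 17, 8] → sum 29
[17, 8, 23] → sum 48
Highest of these is 63.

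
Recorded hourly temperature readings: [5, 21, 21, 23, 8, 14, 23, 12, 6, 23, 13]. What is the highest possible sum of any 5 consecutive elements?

(5, 21, 21, 23, 8) → sum 78
(21, 21, 23, 8, 14) → sum 87
(21, 23, 8, 14, 23) → sum 89
(23, 8, 14, 23, 12) → sum 80
(8, 14, 23, 12, 6) → sum 63
(14, 23, 12, 6, 23) → sum 78
(23, 12, 6, 23, 13) → sum 77
Highest of these is 89.

89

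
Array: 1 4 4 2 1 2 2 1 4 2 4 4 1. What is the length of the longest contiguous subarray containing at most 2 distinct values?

add 1: window [1] (1 distinct), len 1
add 4: window [1, 4] (2 distinct), len 2
add 4: window [1, 4, 4] (2 distinct), len 3
add 2: window [4, 4, 2] (2 distinct), len 3
add 1: window [2, 1] (2 distinct), len 2
add 2: window [2, 1, 2] (2 distinct), len 3
add 2: window [2, 1, 2, 2] (2 distinct), len 4
add 1: window [2, 1, 2, 2, 1] (2 distinct), len 5
add 4: window [1, 4] (2 distinct), len 2
add 2: window [4, 2] (2 distinct), len 2
add 4: window [4, 2, 4] (2 distinct), len 3
add 4: window [4, 2, 4, 4] (2 distinct), len 4
add 1: window [4, 4, 1] (2 distinct), len 3
Longest length with ≤2 distinct: 5.

5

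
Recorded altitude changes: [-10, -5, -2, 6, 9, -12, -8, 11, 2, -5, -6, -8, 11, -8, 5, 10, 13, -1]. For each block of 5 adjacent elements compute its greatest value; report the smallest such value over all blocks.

Each size-5 window and its max:
(-10, -5, -2, 6, 9) → max 9
(-5, -2, 6, 9, -12) → max 9
(-2, 6, 9, -12, -8) → max 9
(6, 9, -12, -8, 11) → max 11
(9, -12, -8, 11, 2) → max 11
(-12, -8, 11, 2, -5) → max 11
(-8, 11, 2, -5, -6) → max 11
(11, 2, -5, -6, -8) → max 11
(2, -5, -6, -8, 11) → max 11
(-5, -6, -8, 11, -8) → max 11
(-6, -8, 11, -8, 5) → max 11
(-8, 11, -8, 5, 10) → max 11
(11, -8, 5, 10, 13) → max 13
(-8, 5, 10, 13, -1) → max 13
Smallest of these is 9.

9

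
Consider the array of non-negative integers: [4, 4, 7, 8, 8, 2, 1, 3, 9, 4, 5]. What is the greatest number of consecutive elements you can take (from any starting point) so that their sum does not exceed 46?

Extend to the right; shrink from the left whenever the sum exceeds 46:
[4] sum 4 len 1
[4, 4] sum 8 len 2
[4, 4, 7] sum 15 len 3
[4, 4, 7, 8] sum 23 len 4
[4, 4, 7, 8, 8] sum 31 len 5
[4, 4, 7, 8, 8, 2] sum 33 len 6
[4, 4, 7, 8, 8, 2, 1] sum 34 len 7
[4, 4, 7, 8, 8, 2, 1, 3] sum 37 len 8
[4, 4, 7, 8, 8, 2, 1, 3, 9] sum 46 len 9
[4, 7, 8, 8, 2, 1, 3, 9, 4] sum 46 len 9
[8, 8, 2, 1, 3, 9, 4, 5] sum 40 len 8
Longest length seen: 9.

9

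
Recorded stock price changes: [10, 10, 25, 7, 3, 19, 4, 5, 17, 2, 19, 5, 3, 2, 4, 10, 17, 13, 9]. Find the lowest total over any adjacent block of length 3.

Each size-3 window and its sum:
[10, 10, 25] → sum 45
[10, 25, 7] → sum 42
[25, 7, 3] → sum 35
[7, 3, 19] → sum 29
[3, 19, 4] → sum 26
[19, 4, 5] → sum 28
[4, 5, 17] → sum 26
[5, 17, 2] → sum 24
[17, 2, 19] → sum 38
[2, 19, 5] → sum 26
[19, 5, 3] → sum 27
[5, 3, 2] → sum 10
[3, 2, 4] → sum 9
[2, 4, 10] → sum 16
[4, 10, 17] → sum 31
[10, 17, 13] → sum 40
[17, 13, 9] → sum 39
Lowest of these is 9.

9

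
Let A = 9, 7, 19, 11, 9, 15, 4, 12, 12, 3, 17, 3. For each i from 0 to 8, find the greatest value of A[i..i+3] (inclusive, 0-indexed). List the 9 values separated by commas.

19, 19, 19, 15, 15, 15, 12, 17, 17

[9, 7, 19, 11] → max 19
[7, 19, 11, 9] → max 19
[19, 11, 9, 15] → max 19
[11, 9, 15, 4] → max 15
[9, 15, 4, 12] → max 15
[15, 4, 12, 12] → max 15
[4, 12, 12, 3] → max 12
[12, 12, 3, 17] → max 17
[12, 3, 17, 3] → max 17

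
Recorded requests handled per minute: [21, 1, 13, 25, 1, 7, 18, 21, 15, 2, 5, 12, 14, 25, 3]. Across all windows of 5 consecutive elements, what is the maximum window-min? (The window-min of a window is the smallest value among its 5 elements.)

3

21 1 13 25 1 → min 1
1 13 25 1 7 → min 1
13 25 1 7 18 → min 1
25 1 7 18 21 → min 1
1 7 18 21 15 → min 1
7 18 21 15 2 → min 2
18 21 15 2 5 → min 2
21 15 2 5 12 → min 2
15 2 5 12 14 → min 2
2 5 12 14 25 → min 2
5 12 14 25 3 → min 3
Maximum of these is 3.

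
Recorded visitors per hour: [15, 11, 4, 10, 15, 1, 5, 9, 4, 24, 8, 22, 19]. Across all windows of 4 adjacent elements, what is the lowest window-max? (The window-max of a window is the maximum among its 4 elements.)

9

Each size-4 window and its max:
15 11 4 10 → max 15
11 4 10 15 → max 15
4 10 15 1 → max 15
10 15 1 5 → max 15
15 1 5 9 → max 15
1 5 9 4 → max 9
5 9 4 24 → max 24
9 4 24 8 → max 24
4 24 8 22 → max 24
24 8 22 19 → max 24
Lowest of these is 9.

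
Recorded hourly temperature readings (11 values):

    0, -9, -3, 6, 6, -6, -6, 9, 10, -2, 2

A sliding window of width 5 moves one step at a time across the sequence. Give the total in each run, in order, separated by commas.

0 -9 -3 6 6 → sum 0
-9 -3 6 6 -6 → sum -6
-3 6 6 -6 -6 → sum -3
6 6 -6 -6 9 → sum 9
6 -6 -6 9 10 → sum 13
-6 -6 9 10 -2 → sum 5
-6 9 10 -2 2 → sum 13

0, -6, -3, 9, 13, 5, 13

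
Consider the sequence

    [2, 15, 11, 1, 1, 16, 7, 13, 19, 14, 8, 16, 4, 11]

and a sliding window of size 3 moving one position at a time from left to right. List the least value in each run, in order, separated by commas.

(2, 15, 11) → min 2
(15, 11, 1) → min 1
(11, 1, 1) → min 1
(1, 1, 16) → min 1
(1, 16, 7) → min 1
(16, 7, 13) → min 7
(7, 13, 19) → min 7
(13, 19, 14) → min 13
(19, 14, 8) → min 8
(14, 8, 16) → min 8
(8, 16, 4) → min 4
(16, 4, 11) → min 4

2, 1, 1, 1, 1, 7, 7, 13, 8, 8, 4, 4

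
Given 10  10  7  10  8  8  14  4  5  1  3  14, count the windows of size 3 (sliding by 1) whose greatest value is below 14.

10 10 7 → max 10  < 14 ✓
10 7 10 → max 10  < 14 ✓
7 10 8 → max 10  < 14 ✓
10 8 8 → max 10  < 14 ✓
8 8 14 → max 14
8 14 4 → max 14
14 4 5 → max 14
4 5 1 → max 5  < 14 ✓
5 1 3 → max 5  < 14 ✓
1 3 14 → max 14
6 windows satisfy the condition.

6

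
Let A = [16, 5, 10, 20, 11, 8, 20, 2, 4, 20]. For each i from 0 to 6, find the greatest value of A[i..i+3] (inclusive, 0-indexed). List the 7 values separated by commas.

Sliding a size-4 window across the 10 values:
[16, 5, 10, 20] → max 20
[5, 10, 20, 11] → max 20
[10, 20, 11, 8] → max 20
[20, 11, 8, 20] → max 20
[11, 8, 20, 2] → max 20
[8, 20, 2, 4] → max 20
[20, 2, 4, 20] → max 20

20, 20, 20, 20, 20, 20, 20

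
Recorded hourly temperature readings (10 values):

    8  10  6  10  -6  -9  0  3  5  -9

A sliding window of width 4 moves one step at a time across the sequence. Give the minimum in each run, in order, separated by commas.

Sliding a size-4 window across the 10 values:
(8, 10, 6, 10) → min 6
(10, 6, 10, -6) → min -6
(6, 10, -6, -9) → min -9
(10, -6, -9, 0) → min -9
(-6, -9, 0, 3) → min -9
(-9, 0, 3, 5) → min -9
(0, 3, 5, -9) → min -9

6, -6, -9, -9, -9, -9, -9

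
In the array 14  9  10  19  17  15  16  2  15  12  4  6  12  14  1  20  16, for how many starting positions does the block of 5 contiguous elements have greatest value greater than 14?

(14, 9, 10, 19, 17) → max 19  > 14 ✓
(9, 10, 19, 17, 15) → max 19  > 14 ✓
(10, 19, 17, 15, 16) → max 19  > 14 ✓
(19, 17, 15, 16, 2) → max 19  > 14 ✓
(17, 15, 16, 2, 15) → max 17  > 14 ✓
(15, 16, 2, 15, 12) → max 16  > 14 ✓
(16, 2, 15, 12, 4) → max 16  > 14 ✓
(2, 15, 12, 4, 6) → max 15  > 14 ✓
(15, 12, 4, 6, 12) → max 15  > 14 ✓
(12, 4, 6, 12, 14) → max 14
(4, 6, 12, 14, 1) → max 14
(6, 12, 14, 1, 20) → max 20  > 14 ✓
(12, 14, 1, 20, 16) → max 20  > 14 ✓
11 windows satisfy the condition.

11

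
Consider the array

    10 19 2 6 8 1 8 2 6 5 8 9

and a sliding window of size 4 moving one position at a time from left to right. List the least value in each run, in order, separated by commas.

2, 2, 1, 1, 1, 1, 2, 2, 5

[10, 19, 2, 6] → min 2
[19, 2, 6, 8] → min 2
[2, 6, 8, 1] → min 1
[6, 8, 1, 8] → min 1
[8, 1, 8, 2] → min 1
[1, 8, 2, 6] → min 1
[8, 2, 6, 5] → min 2
[2, 6, 5, 8] → min 2
[6, 5, 8, 9] → min 5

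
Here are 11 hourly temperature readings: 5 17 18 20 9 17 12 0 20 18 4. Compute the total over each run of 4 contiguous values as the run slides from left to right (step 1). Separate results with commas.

60, 64, 64, 58, 38, 49, 50, 42

5 17 18 20 → sum 60
17 18 20 9 → sum 64
18 20 9 17 → sum 64
20 9 17 12 → sum 58
9 17 12 0 → sum 38
17 12 0 20 → sum 49
12 0 20 18 → sum 50
0 20 18 4 → sum 42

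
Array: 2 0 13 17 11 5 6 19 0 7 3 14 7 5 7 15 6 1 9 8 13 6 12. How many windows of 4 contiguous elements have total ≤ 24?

[2, 0, 13, 17] → sum 32
[0, 13, 17, 11] → sum 41
[13, 17, 11, 5] → sum 46
[17, 11, 5, 6] → sum 39
[11, 5, 6, 19] → sum 41
[5, 6, 19, 0] → sum 30
[6, 19, 0, 7] → sum 32
[19, 0, 7, 3] → sum 29
[0, 7, 3, 14] → sum 24  ≤ 24 ✓
[7, 3, 14, 7] → sum 31
[3, 14, 7, 5] → sum 29
[14, 7, 5, 7] → sum 33
[7, 5, 7, 15] → sum 34
[5, 7, 15, 6] → sum 33
[7, 15, 6, 1] → sum 29
[15, 6, 1, 9] → sum 31
[6, 1, 9, 8] → sum 24  ≤ 24 ✓
[1, 9, 8, 13] → sum 31
[9, 8, 13, 6] → sum 36
[8, 13, 6, 12] → sum 39
2 windows satisfy the condition.

2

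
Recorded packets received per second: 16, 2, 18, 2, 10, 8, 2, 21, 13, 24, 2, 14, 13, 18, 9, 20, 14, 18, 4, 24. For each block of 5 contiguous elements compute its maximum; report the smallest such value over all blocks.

[16, 2, 18, 2, 10] → max 18
[2, 18, 2, 10, 8] → max 18
[18, 2, 10, 8, 2] → max 18
[2, 10, 8, 2, 21] → max 21
[10, 8, 2, 21, 13] → max 21
[8, 2, 21, 13, 24] → max 24
[2, 21, 13, 24, 2] → max 24
[21, 13, 24, 2, 14] → max 24
[13, 24, 2, 14, 13] → max 24
[24, 2, 14, 13, 18] → max 24
[2, 14, 13, 18, 9] → max 18
[14, 13, 18, 9, 20] → max 20
[13, 18, 9, 20, 14] → max 20
[18, 9, 20, 14, 18] → max 20
[9, 20, 14, 18, 4] → max 20
[20, 14, 18, 4, 24] → max 24
Smallest of these is 18.

18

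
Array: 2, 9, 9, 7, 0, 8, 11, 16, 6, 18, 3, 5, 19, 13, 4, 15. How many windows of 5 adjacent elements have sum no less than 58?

(2, 9, 9, 7, 0) → sum 27
(9, 9, 7, 0, 8) → sum 33
(9, 7, 0, 8, 11) → sum 35
(7, 0, 8, 11, 16) → sum 42
(0, 8, 11, 16, 6) → sum 41
(8, 11, 16, 6, 18) → sum 59  ≥ 58 ✓
(11, 16, 6, 18, 3) → sum 54
(16, 6, 18, 3, 5) → sum 48
(6, 18, 3, 5, 19) → sum 51
(18, 3, 5, 19, 13) → sum 58  ≥ 58 ✓
(3, 5, 19, 13, 4) → sum 44
(5, 19, 13, 4, 15) → sum 56
2 windows satisfy the condition.

2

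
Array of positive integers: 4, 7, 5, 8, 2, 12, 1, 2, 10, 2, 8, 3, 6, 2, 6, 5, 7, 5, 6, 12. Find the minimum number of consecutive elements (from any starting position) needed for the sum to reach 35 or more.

add 4: running sum 4 < 35
add 7: running sum 11 < 35
add 5: running sum 16 < 35
add 8: running sum 24 < 35
add 2: running sum 26 < 35
end 5: [4, 7, 5, 8, 2, 12] sum 38, len 6
end 6: [7, 5, 8, 2, 12, 1] sum 35, len 6
end 7: [7, 5, 8, 2, 12, 1, 2] sum 37, len 7
end 8: [8, 2, 12, 1, 2, 10] sum 35, len 6
end 9: [8, 2, 12, 1, 2, 10, 2] sum 37, len 7
end 10: [12, 1, 2, 10, 2, 8] sum 35, len 6
end 11: [12, 1, 2, 10, 2, 8, 3] sum 38, len 7
end 12: [12, 1, 2, 10, 2, 8, 3, 6] sum 44, len 8
end 13: [12, 1, 2, 10, 2, 8, 3, 6, 2] sum 46, len 9
end 14: [10, 2, 8, 3, 6, 2, 6] sum 37, len 7
end 15: [10, 2, 8, 3, 6, 2, 6, 5] sum 42, len 8
end 16: [8, 3, 6, 2, 6, 5, 7] sum 37, len 7
end 17: [8, 3, 6, 2, 6, 5, 7, 5] sum 42, len 8
end 18: [6, 2, 6, 5, 7, 5, 6] sum 37, len 7
end 19: [5, 7, 5, 6, 12] sum 35, len 5
Shortest qualifying length: 5.

5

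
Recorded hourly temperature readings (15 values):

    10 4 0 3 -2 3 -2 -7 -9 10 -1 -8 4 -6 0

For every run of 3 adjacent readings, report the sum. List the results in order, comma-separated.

(10, 4, 0) → sum 14
(4, 0, 3) → sum 7
(0, 3, -2) → sum 1
(3, -2, 3) → sum 4
(-2, 3, -2) → sum -1
(3, -2, -7) → sum -6
(-2, -7, -9) → sum -18
(-7, -9, 10) → sum -6
(-9, 10, -1) → sum 0
(10, -1, -8) → sum 1
(-1, -8, 4) → sum -5
(-8, 4, -6) → sum -10
(4, -6, 0) → sum -2

14, 7, 1, 4, -1, -6, -18, -6, 0, 1, -5, -10, -2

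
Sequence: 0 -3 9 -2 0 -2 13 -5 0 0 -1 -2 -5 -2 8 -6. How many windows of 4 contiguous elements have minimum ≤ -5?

8

0 -3 9 -2 → min -3
-3 9 -2 0 → min -3
9 -2 0 -2 → min -2
-2 0 -2 13 → min -2
0 -2 13 -5 → min -5  ≤ -5 ✓
-2 13 -5 0 → min -5  ≤ -5 ✓
13 -5 0 0 → min -5  ≤ -5 ✓
-5 0 0 -1 → min -5  ≤ -5 ✓
0 0 -1 -2 → min -2
0 -1 -2 -5 → min -5  ≤ -5 ✓
-1 -2 -5 -2 → min -5  ≤ -5 ✓
-2 -5 -2 8 → min -5  ≤ -5 ✓
-5 -2 8 -6 → min -6  ≤ -5 ✓
8 windows satisfy the condition.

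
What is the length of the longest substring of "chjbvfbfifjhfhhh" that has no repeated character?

6

[c] len 1
[c, h] len 2
[c, h, j] len 3
[c, h, j, b] len 4
[c, h, j, b, v] len 5
[c, h, j, b, v, f] len 6
[v, f, b] len 3
[b, f] len 2
[b, f, i] len 3
[i, f] len 2
[i, f, j] len 3
[i, f, j, h] len 4
[j, h, f] len 3
[f, h] len 2
[h] len 1
[h] len 1
Longest all-distinct length: 6.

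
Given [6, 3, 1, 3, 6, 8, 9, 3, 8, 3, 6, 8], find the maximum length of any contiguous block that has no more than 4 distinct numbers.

9

Extend right; when distinct count exceeds 4, shrink from the left:
[6] 1 distinct, len 1
[6, 3] 2 distinct, len 2
[6, 3, 1] 3 distinct, len 3
[6, 3, 1, 3] 3 distinct, len 4
[6, 3, 1, 3, 6] 3 distinct, len 5
[6, 3, 1, 3, 6, 8] 4 distinct, len 6
[3, 6, 8, 9] 4 distinct, len 4
[3, 6, 8, 9, 3] 4 distinct, len 5
[3, 6, 8, 9, 3, 8] 4 distinct, len 6
[3, 6, 8, 9, 3, 8, 3] 4 distinct, len 7
[3, 6, 8, 9, 3, 8, 3, 6] 4 distinct, len 8
[3, 6, 8, 9, 3, 8, 3, 6, 8] 4 distinct, len 9
Longest length with ≤4 distinct: 9.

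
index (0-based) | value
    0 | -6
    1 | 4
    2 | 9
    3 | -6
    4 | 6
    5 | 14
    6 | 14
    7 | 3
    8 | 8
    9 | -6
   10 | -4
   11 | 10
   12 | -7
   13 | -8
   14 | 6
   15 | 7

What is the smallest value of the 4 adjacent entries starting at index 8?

-6

Elements at indices 8..11: 8, -6, -4, 10
min(8, -6, -4, 10) = -6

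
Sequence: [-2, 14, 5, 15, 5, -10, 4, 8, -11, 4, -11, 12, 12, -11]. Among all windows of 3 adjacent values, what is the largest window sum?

Window sums for each of the 12 positions:
[-2, 14, 5] → sum 17
[14, 5, 15] → sum 34
[5, 15, 5] → sum 25
[15, 5, -10] → sum 10
[5, -10, 4] → sum -1
[-10, 4, 8] → sum 2
[4, 8, -11] → sum 1
[8, -11, 4] → sum 1
[-11, 4, -11] → sum -18
[4, -11, 12] → sum 5
[-11, 12, 12] → sum 13
[12, 12, -11] → sum 13
Largest of these is 34.

34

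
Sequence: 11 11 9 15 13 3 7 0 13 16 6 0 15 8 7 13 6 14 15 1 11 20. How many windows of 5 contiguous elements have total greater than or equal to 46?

(11, 11, 9, 15, 13) → sum 59  ≥ 46 ✓
(11, 9, 15, 13, 3) → sum 51  ≥ 46 ✓
(9, 15, 13, 3, 7) → sum 47  ≥ 46 ✓
(15, 13, 3, 7, 0) → sum 38
(13, 3, 7, 0, 13) → sum 36
(3, 7, 0, 13, 16) → sum 39
(7, 0, 13, 16, 6) → sum 42
(0, 13, 16, 6, 0) → sum 35
(13, 16, 6, 0, 15) → sum 50  ≥ 46 ✓
(16, 6, 0, 15, 8) → sum 45
(6, 0, 15, 8, 7) → sum 36
(0, 15, 8, 7, 13) → sum 43
(15, 8, 7, 13, 6) → sum 49  ≥ 46 ✓
(8, 7, 13, 6, 14) → sum 48  ≥ 46 ✓
(7, 13, 6, 14, 15) → sum 55  ≥ 46 ✓
(13, 6, 14, 15, 1) → sum 49  ≥ 46 ✓
(6, 14, 15, 1, 11) → sum 47  ≥ 46 ✓
(14, 15, 1, 11, 20) → sum 61  ≥ 46 ✓
10 windows satisfy the condition.

10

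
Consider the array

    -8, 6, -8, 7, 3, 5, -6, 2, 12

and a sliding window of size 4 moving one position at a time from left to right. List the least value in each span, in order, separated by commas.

-8 6 -8 7 → min -8
6 -8 7 3 → min -8
-8 7 3 5 → min -8
7 3 5 -6 → min -6
3 5 -6 2 → min -6
5 -6 2 12 → min -6

-8, -8, -8, -6, -6, -6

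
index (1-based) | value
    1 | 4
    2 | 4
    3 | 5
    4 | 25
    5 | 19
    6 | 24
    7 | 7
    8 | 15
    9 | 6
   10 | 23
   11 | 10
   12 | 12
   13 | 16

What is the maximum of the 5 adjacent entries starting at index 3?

Elements at indices 3..7: 5, 25, 19, 24, 7
max(5, 25, 19, 24, 7) = 25

25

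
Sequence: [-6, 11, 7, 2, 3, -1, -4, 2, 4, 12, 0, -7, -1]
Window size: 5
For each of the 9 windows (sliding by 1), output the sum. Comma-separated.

(-6, 11, 7, 2, 3) → sum 17
(11, 7, 2, 3, -1) → sum 22
(7, 2, 3, -1, -4) → sum 7
(2, 3, -1, -4, 2) → sum 2
(3, -1, -4, 2, 4) → sum 4
(-1, -4, 2, 4, 12) → sum 13
(-4, 2, 4, 12, 0) → sum 14
(2, 4, 12, 0, -7) → sum 11
(4, 12, 0, -7, -1) → sum 8

17, 22, 7, 2, 4, 13, 14, 11, 8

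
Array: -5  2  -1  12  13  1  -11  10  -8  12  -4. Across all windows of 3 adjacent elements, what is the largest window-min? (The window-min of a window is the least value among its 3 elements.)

Each size-3 window and its min:
(-5, 2, -1) → min -5
(2, -1, 12) → min -1
(-1, 12, 13) → min -1
(12, 13, 1) → min 1
(13, 1, -11) → min -11
(1, -11, 10) → min -11
(-11, 10, -8) → min -11
(10, -8, 12) → min -8
(-8, 12, -4) → min -8
Largest of these is 1.

1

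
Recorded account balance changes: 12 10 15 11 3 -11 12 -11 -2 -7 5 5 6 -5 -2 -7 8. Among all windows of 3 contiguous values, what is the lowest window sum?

Each size-3 window and its sum:
[12, 10, 15] → sum 37
[10, 15, 11] → sum 36
[15, 11, 3] → sum 29
[11, 3, -11] → sum 3
[3, -11, 12] → sum 4
[-11, 12, -11] → sum -10
[12, -11, -2] → sum -1
[-11, -2, -7] → sum -20
[-2, -7, 5] → sum -4
[-7, 5, 5] → sum 3
[5, 5, 6] → sum 16
[5, 6, -5] → sum 6
[6, -5, -2] → sum -1
[-5, -2, -7] → sum -14
[-2, -7, 8] → sum -1
Lowest of these is -20.

-20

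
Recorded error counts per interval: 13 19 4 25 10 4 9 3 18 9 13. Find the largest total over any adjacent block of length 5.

13 19 4 25 10 → sum 71
19 4 25 10 4 → sum 62
4 25 10 4 9 → sum 52
25 10 4 9 3 → sum 51
10 4 9 3 18 → sum 44
4 9 3 18 9 → sum 43
9 3 18 9 13 → sum 52
Largest of these is 71.

71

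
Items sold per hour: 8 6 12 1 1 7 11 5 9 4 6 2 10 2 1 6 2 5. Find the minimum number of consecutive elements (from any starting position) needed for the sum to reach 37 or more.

add 8: running sum 8 < 37
add 6: running sum 14 < 37
add 12: running sum 26 < 37
add 1: running sum 27 < 37
add 1: running sum 28 < 37
add 7: running sum 35 < 37
end 6: [6, 12, 1, 1, 7, 11] sum 38, len 6
end 7: [12, 1, 1, 7, 11, 5] sum 37, len 6
end 8: [12, 1, 1, 7, 11, 5, 9] sum 46, len 7
end 9: [1, 7, 11, 5, 9, 4] sum 37, len 6
end 10: [7, 11, 5, 9, 4, 6] sum 42, len 6
end 11: [11, 5, 9, 4, 6, 2] sum 37, len 6
end 12: [11, 5, 9, 4, 6, 2, 10] sum 47, len 7
end 13: [5, 9, 4, 6, 2, 10, 2] sum 38, len 7
end 14: [5, 9, 4, 6, 2, 10, 2, 1] sum 39, len 8
end 15: [9, 4, 6, 2, 10, 2, 1, 6] sum 40, len 8
end 16: [9, 4, 6, 2, 10, 2, 1, 6, 2] sum 42, len 9
end 17: [4, 6, 2, 10, 2, 1, 6, 2, 5] sum 38, len 9
Shortest qualifying length: 6.

6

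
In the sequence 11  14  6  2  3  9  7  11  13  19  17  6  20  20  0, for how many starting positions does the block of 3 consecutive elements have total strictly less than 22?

3

[11, 14, 6] → sum 31
[14, 6, 2] → sum 22
[6, 2, 3] → sum 11  < 22 ✓
[2, 3, 9] → sum 14  < 22 ✓
[3, 9, 7] → sum 19  < 22 ✓
[9, 7, 11] → sum 27
[7, 11, 13] → sum 31
[11, 13, 19] → sum 43
[13, 19, 17] → sum 49
[19, 17, 6] → sum 42
[17, 6, 20] → sum 43
[6, 20, 20] → sum 46
[20, 20, 0] → sum 40
3 windows satisfy the condition.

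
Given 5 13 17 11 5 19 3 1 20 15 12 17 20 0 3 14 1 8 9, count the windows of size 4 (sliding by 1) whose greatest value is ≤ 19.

[5, 13, 17, 11] → max 17  ≤ 19 ✓
[13, 17, 11, 5] → max 17  ≤ 19 ✓
[17, 11, 5, 19] → max 19  ≤ 19 ✓
[11, 5, 19, 3] → max 19  ≤ 19 ✓
[5, 19, 3, 1] → max 19  ≤ 19 ✓
[19, 3, 1, 20] → max 20
[3, 1, 20, 15] → max 20
[1, 20, 15, 12] → max 20
[20, 15, 12, 17] → max 20
[15, 12, 17, 20] → max 20
[12, 17, 20, 0] → max 20
[17, 20, 0, 3] → max 20
[20, 0, 3, 14] → max 20
[0, 3, 14, 1] → max 14  ≤ 19 ✓
[3, 14, 1, 8] → max 14  ≤ 19 ✓
[14, 1, 8, 9] → max 14  ≤ 19 ✓
8 windows satisfy the condition.

8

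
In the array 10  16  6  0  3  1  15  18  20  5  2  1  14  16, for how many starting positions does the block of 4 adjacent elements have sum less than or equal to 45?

10 16 6 0 → sum 32  ≤ 45 ✓
16 6 0 3 → sum 25  ≤ 45 ✓
6 0 3 1 → sum 10  ≤ 45 ✓
0 3 1 15 → sum 19  ≤ 45 ✓
3 1 15 18 → sum 37  ≤ 45 ✓
1 15 18 20 → sum 54
15 18 20 5 → sum 58
18 20 5 2 → sum 45  ≤ 45 ✓
20 5 2 1 → sum 28  ≤ 45 ✓
5 2 1 14 → sum 22  ≤ 45 ✓
2 1 14 16 → sum 33  ≤ 45 ✓
9 windows satisfy the condition.

9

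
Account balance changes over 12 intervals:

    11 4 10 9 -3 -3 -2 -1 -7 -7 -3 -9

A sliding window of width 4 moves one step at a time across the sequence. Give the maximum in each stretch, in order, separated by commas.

Sliding a size-4 window across the 12 values:
(11, 4, 10, 9) → max 11
(4, 10, 9, -3) → max 10
(10, 9, -3, -3) → max 10
(9, -3, -3, -2) → max 9
(-3, -3, -2, -1) → max -1
(-3, -2, -1, -7) → max -1
(-2, -1, -7, -7) → max -1
(-1, -7, -7, -3) → max -1
(-7, -7, -3, -9) → max -3

11, 10, 10, 9, -1, -1, -1, -1, -3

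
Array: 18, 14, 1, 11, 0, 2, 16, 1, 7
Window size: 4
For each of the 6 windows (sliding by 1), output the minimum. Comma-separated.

1, 0, 0, 0, 0, 1

Sliding a size-4 window across the 9 values:
(18, 14, 1, 11) → min 1
(14, 1, 11, 0) → min 0
(1, 11, 0, 2) → min 0
(11, 0, 2, 16) → min 0
(0, 2, 16, 1) → min 0
(2, 16, 1, 7) → min 1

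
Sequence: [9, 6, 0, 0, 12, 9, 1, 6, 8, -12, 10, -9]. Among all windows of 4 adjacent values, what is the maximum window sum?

[9, 6, 0, 0] → sum 15
[6, 0, 0, 12] → sum 18
[0, 0, 12, 9] → sum 21
[0, 12, 9, 1] → sum 22
[12, 9, 1, 6] → sum 28
[9, 1, 6, 8] → sum 24
[1, 6, 8, -12] → sum 3
[6, 8, -12, 10] → sum 12
[8, -12, 10, -9] → sum -3
Maximum of these is 28.

28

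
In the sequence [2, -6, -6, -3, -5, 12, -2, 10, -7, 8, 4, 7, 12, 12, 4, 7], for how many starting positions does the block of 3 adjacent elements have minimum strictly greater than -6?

2 -6 -6 → min -6
-6 -6 -3 → min -6
-6 -3 -5 → min -6
-3 -5 12 → min -5  > -6 ✓
-5 12 -2 → min -5  > -6 ✓
12 -2 10 → min -2  > -6 ✓
-2 10 -7 → min -7
10 -7 8 → min -7
-7 8 4 → min -7
8 4 7 → min 4  > -6 ✓
4 7 12 → min 4  > -6 ✓
7 12 12 → min 7  > -6 ✓
12 12 4 → min 4  > -6 ✓
12 4 7 → min 4  > -6 ✓
8 windows satisfy the condition.

8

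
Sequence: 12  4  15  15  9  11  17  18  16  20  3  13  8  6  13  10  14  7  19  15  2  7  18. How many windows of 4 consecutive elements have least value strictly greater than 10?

12 4 15 15 → min 4
4 15 15 9 → min 4
15 15 9 11 → min 9
15 9 11 17 → min 9
9 11 17 18 → min 9
11 17 18 16 → min 11  > 10 ✓
17 18 16 20 → min 16  > 10 ✓
18 16 20 3 → min 3
16 20 3 13 → min 3
20 3 13 8 → min 3
3 13 8 6 → min 3
13 8 6 13 → min 6
8 6 13 10 → min 6
6 13 10 14 → min 6
13 10 14 7 → min 7
10 14 7 19 → min 7
14 7 19 15 → min 7
7 19 15 2 → min 2
19 15 2 7 → min 2
15 2 7 18 → min 2
2 windows satisfy the condition.

2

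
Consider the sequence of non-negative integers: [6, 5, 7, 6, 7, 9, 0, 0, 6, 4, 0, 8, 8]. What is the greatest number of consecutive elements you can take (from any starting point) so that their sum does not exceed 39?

9

→ 6: sum 6, len 1
→ 5: sum 11, len 2
→ 7: sum 18, len 3
→ 6: sum 24, len 4
→ 7: sum 31, len 5
→ 9 (dropped 6): sum 34, len 5
→ 0: sum 34, len 6
→ 0: sum 34, len 7
→ 6 (dropped 5): sum 35, len 7
→ 4: sum 39, len 8
→ 0: sum 39, len 9
→ 8 (dropped 7, 6): sum 34, len 8
→ 8 (dropped 7): sum 35, len 8
Longest length seen: 9.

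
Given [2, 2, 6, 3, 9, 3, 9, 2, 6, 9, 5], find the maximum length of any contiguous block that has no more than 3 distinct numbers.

5

Extend right; when distinct count exceeds 3, shrink from the left:
add 2: window [2] (1 distinct), len 1
add 2: window [2, 2] (1 distinct), len 2
add 6: window [2, 2, 6] (2 distinct), len 3
add 3: window [2, 2, 6, 3] (3 distinct), len 4
add 9: window [6, 3, 9] (3 distinct), len 3
add 3: window [6, 3, 9, 3] (3 distinct), len 4
add 9: window [6, 3, 9, 3, 9] (3 distinct), len 5
add 2: window [3, 9, 3, 9, 2] (3 distinct), len 5
add 6: window [9, 2, 6] (3 distinct), len 3
add 9: window [9, 2, 6, 9] (3 distinct), len 4
add 5: window [6, 9, 5] (3 distinct), len 3
Longest length with ≤3 distinct: 5.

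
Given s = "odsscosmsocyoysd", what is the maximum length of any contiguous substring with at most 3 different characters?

[o] 1 distinct, len 1
[o, d] 2 distinct, len 2
[o, d, s] 3 distinct, len 3
[o, d, s, s] 3 distinct, len 4
[d, s, s, c] 3 distinct, len 4
[s, s, c, o] 3 distinct, len 4
[s, s, c, o, s] 3 distinct, len 5
[o, s, m] 3 distinct, len 3
[o, s, m, s] 3 distinct, len 4
[o, s, m, s, o] 3 distinct, len 5
[s, o, c] 3 distinct, len 3
[o, c, y] 3 distinct, len 3
[o, c, y, o] 3 distinct, len 4
[o, c, y, o, y] 3 distinct, len 5
[y, o, y, s] 3 distinct, len 4
[y, s, d] 3 distinct, len 3
Longest length with ≤3 distinct: 5.

5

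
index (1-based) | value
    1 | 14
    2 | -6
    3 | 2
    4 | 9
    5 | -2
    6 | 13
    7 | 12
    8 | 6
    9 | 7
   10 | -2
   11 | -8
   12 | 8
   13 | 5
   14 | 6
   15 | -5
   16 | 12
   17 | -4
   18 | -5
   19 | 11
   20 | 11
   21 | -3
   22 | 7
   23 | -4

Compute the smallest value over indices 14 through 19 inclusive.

-5

Elements at indices 14..19: 6, -5, 12, -4, -5, 11
min(6, -5, 12, -4, -5, 11) = -5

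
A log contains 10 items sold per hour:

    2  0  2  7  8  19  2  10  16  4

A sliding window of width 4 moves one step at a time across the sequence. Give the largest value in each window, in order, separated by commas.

7, 8, 19, 19, 19, 19, 16

[2, 0, 2, 7] → max 7
[0, 2, 7, 8] → max 8
[2, 7, 8, 19] → max 19
[7, 8, 19, 2] → max 19
[8, 19, 2, 10] → max 19
[19, 2, 10, 16] → max 19
[2, 10, 16, 4] → max 16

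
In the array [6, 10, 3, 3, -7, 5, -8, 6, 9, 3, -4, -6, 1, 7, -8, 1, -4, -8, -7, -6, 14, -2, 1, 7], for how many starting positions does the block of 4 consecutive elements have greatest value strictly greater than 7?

10

6 10 3 3 → max 10  > 7 ✓
10 3 3 -7 → max 10  > 7 ✓
3 3 -7 5 → max 5
3 -7 5 -8 → max 5
-7 5 -8 6 → max 6
5 -8 6 9 → max 9  > 7 ✓
-8 6 9 3 → max 9  > 7 ✓
6 9 3 -4 → max 9  > 7 ✓
9 3 -4 -6 → max 9  > 7 ✓
3 -4 -6 1 → max 3
-4 -6 1 7 → max 7
-6 1 7 -8 → max 7
1 7 -8 1 → max 7
7 -8 1 -4 → max 7
-8 1 -4 -8 → max 1
1 -4 -8 -7 → max 1
-4 -8 -7 -6 → max -4
-8 -7 -6 14 → max 14  > 7 ✓
-7 -6 14 -2 → max 14  > 7 ✓
-6 14 -2 1 → max 14  > 7 ✓
14 -2 1 7 → max 14  > 7 ✓
10 windows satisfy the condition.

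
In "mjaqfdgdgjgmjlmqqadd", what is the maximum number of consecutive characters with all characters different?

[m] len 1
[m, j] len 2
[m, j, a] len 3
[m, j, a, q] len 4
[m, j, a, q, f] len 5
[m, j, a, q, f, d] len 6
[m, j, a, q, f, d, g] len 7
[g, d] len 2
[d, g] len 2
[d, g, j] len 3
[j, g] len 2
[j, g, m] len 3
[g, m, j] len 3
[g, m, j, l] len 4
[j, l, m] len 3
[j, l, m, q] len 4
[q] len 1
[q, a] len 2
[q, a, d] len 3
[d] len 1
Longest all-distinct length: 7.

7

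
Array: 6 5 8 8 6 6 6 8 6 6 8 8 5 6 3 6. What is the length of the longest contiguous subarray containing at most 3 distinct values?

14

Extend right; when distinct count exceeds 3, shrink from the left:
[6] 1 distinct, len 1
[6, 5] 2 distinct, len 2
[6, 5, 8] 3 distinct, len 3
[6, 5, 8, 8] 3 distinct, len 4
[6, 5, 8, 8, 6] 3 distinct, len 5
[6, 5, 8, 8, 6, 6] 3 distinct, len 6
[6, 5, 8, 8, 6, 6, 6] 3 distinct, len 7
[6, 5, 8, 8, 6, 6, 6, 8] 3 distinct, len 8
[6, 5, 8, 8, 6, 6, 6, 8, 6] 3 distinct, len 9
[6, 5, 8, 8, 6, 6, 6, 8, 6, 6] 3 distinct, len 10
[6, 5, 8, 8, 6, 6, 6, 8, 6, 6, 8] 3 distinct, len 11
[6, 5, 8, 8, 6, 6, 6, 8, 6, 6, 8, 8] 3 distinct, len 12
[6, 5, 8, 8, 6, 6, 6, 8, 6, 6, 8, 8, 5] 3 distinct, len 13
[6, 5, 8, 8, 6, 6, 6, 8, 6, 6, 8, 8, 5, 6] 3 distinct, len 14
[5, 6, 3] 3 distinct, len 3
[5, 6, 3, 6] 3 distinct, len 4
Longest length with ≤3 distinct: 14.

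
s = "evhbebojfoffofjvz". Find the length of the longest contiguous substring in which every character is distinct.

5

[e] len 1
[e, v] len 2
[e, v, h] len 3
[e, v, h, b] len 4
[v, h, b, e] len 4
[e, b] len 2
[e, b, o] len 3
[e, b, o, j] len 4
[e, b, o, j, f] len 5
[j, f, o] len 3
[o, f] len 2
[f] len 1
[f, o] len 2
[o, f] len 2
[o, f, j] len 3
[o, f, j, v] len 4
[o, f, j, v, z] len 5
Longest all-distinct length: 5.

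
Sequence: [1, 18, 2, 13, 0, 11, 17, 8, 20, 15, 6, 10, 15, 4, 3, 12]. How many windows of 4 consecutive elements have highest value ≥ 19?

4

1 18 2 13 → max 18
18 2 13 0 → max 18
2 13 0 11 → max 13
13 0 11 17 → max 17
0 11 17 8 → max 17
11 17 8 20 → max 20  ≥ 19 ✓
17 8 20 15 → max 20  ≥ 19 ✓
8 20 15 6 → max 20  ≥ 19 ✓
20 15 6 10 → max 20  ≥ 19 ✓
15 6 10 15 → max 15
6 10 15 4 → max 15
10 15 4 3 → max 15
15 4 3 12 → max 15
4 windows satisfy the condition.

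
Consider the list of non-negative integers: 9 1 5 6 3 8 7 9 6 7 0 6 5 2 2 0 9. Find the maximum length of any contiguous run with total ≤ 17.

6

[9] sum 9 len 1
[9, 1] sum 10 len 2
[9, 1, 5] sum 15 len 3
[1, 5, 6] sum 12 len 3
[1, 5, 6, 3] sum 15 len 4
[6, 3, 8] sum 17 len 3
[8, 7] sum 15 len 2
[7, 9] sum 16 len 2
[9, 6] sum 15 len 2
[6, 7] sum 13 len 2
[6, 7, 0] sum 13 len 3
[7, 0, 6] sum 13 len 3
[0, 6, 5] sum 11 len 3
[0, 6, 5, 2] sum 13 len 4
[0, 6, 5, 2, 2] sum 15 len 5
[0, 6, 5, 2, 2, 0] sum 15 len 6
[2, 2, 0, 9] sum 13 len 4
Longest length seen: 6.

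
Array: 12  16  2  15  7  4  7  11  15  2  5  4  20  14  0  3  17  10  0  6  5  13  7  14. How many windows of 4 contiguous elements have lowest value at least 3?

6

12 16 2 15 → min 2
16 2 15 7 → min 2
2 15 7 4 → min 2
15 7 4 7 → min 4  ≥ 3 ✓
7 4 7 11 → min 4  ≥ 3 ✓
4 7 11 15 → min 4  ≥ 3 ✓
7 11 15 2 → min 2
11 15 2 5 → min 2
15 2 5 4 → min 2
2 5 4 20 → min 2
5 4 20 14 → min 4  ≥ 3 ✓
4 20 14 0 → min 0
20 14 0 3 → min 0
14 0 3 17 → min 0
0 3 17 10 → min 0
3 17 10 0 → min 0
17 10 0 6 → min 0
10 0 6 5 → min 0
0 6 5 13 → min 0
6 5 13 7 → min 5  ≥ 3 ✓
5 13 7 14 → min 5  ≥ 3 ✓
6 windows satisfy the condition.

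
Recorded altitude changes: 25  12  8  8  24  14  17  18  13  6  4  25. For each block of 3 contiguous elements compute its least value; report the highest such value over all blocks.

14

(25, 12, 8) → min 8
(12, 8, 8) → min 8
(8, 8, 24) → min 8
(8, 24, 14) → min 8
(24, 14, 17) → min 14
(14, 17, 18) → min 14
(17, 18, 13) → min 13
(18, 13, 6) → min 6
(13, 6, 4) → min 4
(6, 4, 25) → min 4
Highest of these is 14.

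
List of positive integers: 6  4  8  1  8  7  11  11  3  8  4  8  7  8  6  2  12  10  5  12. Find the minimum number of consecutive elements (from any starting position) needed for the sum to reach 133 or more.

19

add 6: running sum 6 < 133
add 4: running sum 10 < 133
add 8: running sum 18 < 133
add 1: running sum 19 < 133
add 8: running sum 27 < 133
add 7: running sum 34 < 133
add 11: running sum 45 < 133
add 11: running sum 56 < 133
add 3: running sum 59 < 133
add 8: running sum 67 < 133
add 4: running sum 71 < 133
add 8: running sum 79 < 133
add 7: running sum 86 < 133
add 8: running sum 94 < 133
add 6: running sum 100 < 133
add 2: running sum 102 < 133
add 12: running sum 114 < 133
add 10: running sum 124 < 133
add 5: running sum 129 < 133
end 19: [4, 8, 1, 8, 7, 11, 11, 3, 8, 4, 8, 7, 8, 6, 2, 12, 10, 5, 12] sum 135, len 19
Shortest qualifying length: 19.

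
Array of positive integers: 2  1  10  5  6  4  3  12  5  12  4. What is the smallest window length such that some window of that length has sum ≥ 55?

8

add 2: running sum 2 < 55
add 1: running sum 3 < 55
add 10: running sum 13 < 55
add 5: running sum 18 < 55
add 6: running sum 24 < 55
add 4: running sum 28 < 55
add 3: running sum 31 < 55
add 12: running sum 43 < 55
add 5: running sum 48 < 55
add 12: shortest ending here [10, 5, 6, 4, 3, 12, 5, 12] sum 57, len 8
add 4: shortest ending here [10, 5, 6, 4, 3, 12, 5, 12, 4] sum 61, len 9
Shortest qualifying length: 8.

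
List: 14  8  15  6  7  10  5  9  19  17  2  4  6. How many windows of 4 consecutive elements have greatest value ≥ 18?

4

(14, 8, 15, 6) → max 15
(8, 15, 6, 7) → max 15
(15, 6, 7, 10) → max 15
(6, 7, 10, 5) → max 10
(7, 10, 5, 9) → max 10
(10, 5, 9, 19) → max 19  ≥ 18 ✓
(5, 9, 19, 17) → max 19  ≥ 18 ✓
(9, 19, 17, 2) → max 19  ≥ 18 ✓
(19, 17, 2, 4) → max 19  ≥ 18 ✓
(17, 2, 4, 6) → max 17
4 windows satisfy the condition.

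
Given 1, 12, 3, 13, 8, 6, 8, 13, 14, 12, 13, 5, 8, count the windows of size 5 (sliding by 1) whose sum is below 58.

8

[1, 12, 3, 13, 8] → sum 37  < 58 ✓
[12, 3, 13, 8, 6] → sum 42  < 58 ✓
[3, 13, 8, 6, 8] → sum 38  < 58 ✓
[13, 8, 6, 8, 13] → sum 48  < 58 ✓
[8, 6, 8, 13, 14] → sum 49  < 58 ✓
[6, 8, 13, 14, 12] → sum 53  < 58 ✓
[8, 13, 14, 12, 13] → sum 60
[13, 14, 12, 13, 5] → sum 57  < 58 ✓
[14, 12, 13, 5, 8] → sum 52  < 58 ✓
8 windows satisfy the condition.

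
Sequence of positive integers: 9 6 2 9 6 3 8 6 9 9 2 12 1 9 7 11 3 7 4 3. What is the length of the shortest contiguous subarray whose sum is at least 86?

add 9: running sum 9 < 86
add 6: running sum 15 < 86
add 2: running sum 17 < 86
add 9: running sum 26 < 86
add 6: running sum 32 < 86
add 3: running sum 35 < 86
add 8: running sum 43 < 86
add 6: running sum 49 < 86
add 9: running sum 58 < 86
add 9: running sum 67 < 86
add 2: running sum 69 < 86
add 12: running sum 81 < 86
add 1: running sum 82 < 86
end 13: [9, 6, 2, 9, 6, 3, 8, 6, 9, 9, 2, 12, 1, 9] sum 91, len 14
end 14: [6, 2, 9, 6, 3, 8, 6, 9, 9, 2, 12, 1, 9, 7] sum 89, len 14
end 15: [9, 6, 3, 8, 6, 9, 9, 2, 12, 1, 9, 7, 11] sum 92, len 13
end 16: [6, 3, 8, 6, 9, 9, 2, 12, 1, 9, 7, 11, 3] sum 86, len 13
end 17: [3, 8, 6, 9, 9, 2, 12, 1, 9, 7, 11, 3, 7] sum 87, len 13
end 18: [8, 6, 9, 9, 2, 12, 1, 9, 7, 11, 3, 7, 4] sum 88, len 13
end 19: [8, 6, 9, 9, 2, 12, 1, 9, 7, 11, 3, 7, 4, 3] sum 91, len 14
Shortest qualifying length: 13.

13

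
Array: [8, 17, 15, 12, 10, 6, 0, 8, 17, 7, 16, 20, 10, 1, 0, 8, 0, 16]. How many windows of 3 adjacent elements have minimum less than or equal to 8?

13

(8, 17, 15) → min 8  ≤ 8 ✓
(17, 15, 12) → min 12
(15, 12, 10) → min 10
(12, 10, 6) → min 6  ≤ 8 ✓
(10, 6, 0) → min 0  ≤ 8 ✓
(6, 0, 8) → min 0  ≤ 8 ✓
(0, 8, 17) → min 0  ≤ 8 ✓
(8, 17, 7) → min 7  ≤ 8 ✓
(17, 7, 16) → min 7  ≤ 8 ✓
(7, 16, 20) → min 7  ≤ 8 ✓
(16, 20, 10) → min 10
(20, 10, 1) → min 1  ≤ 8 ✓
(10, 1, 0) → min 0  ≤ 8 ✓
(1, 0, 8) → min 0  ≤ 8 ✓
(0, 8, 0) → min 0  ≤ 8 ✓
(8, 0, 16) → min 0  ≤ 8 ✓
13 windows satisfy the condition.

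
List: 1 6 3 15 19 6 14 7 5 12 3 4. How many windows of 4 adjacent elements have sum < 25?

(1, 6, 3, 15) → sum 25
(6, 3, 15, 19) → sum 43
(3, 15, 19, 6) → sum 43
(15, 19, 6, 14) → sum 54
(19, 6, 14, 7) → sum 46
(6, 14, 7, 5) → sum 32
(14, 7, 5, 12) → sum 38
(7, 5, 12, 3) → sum 27
(5, 12, 3, 4) → sum 24  < 25 ✓
1 window satisfy the condition.

1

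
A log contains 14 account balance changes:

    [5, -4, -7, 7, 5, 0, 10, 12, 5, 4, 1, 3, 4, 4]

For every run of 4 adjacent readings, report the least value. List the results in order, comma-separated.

-7, -7, -7, 0, 0, 0, 4, 1, 1, 1, 1

Sliding a size-4 window across the 14 values:
5 -4 -7 7 → min -7
-4 -7 7 5 → min -7
-7 7 5 0 → min -7
7 5 0 10 → min 0
5 0 10 12 → min 0
0 10 12 5 → min 0
10 12 5 4 → min 4
12 5 4 1 → min 1
5 4 1 3 → min 1
4 1 3 4 → min 1
1 3 4 4 → min 1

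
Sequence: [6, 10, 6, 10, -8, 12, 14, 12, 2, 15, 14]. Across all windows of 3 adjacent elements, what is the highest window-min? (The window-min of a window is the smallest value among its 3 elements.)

(6, 10, 6) → min 6
(10, 6, 10) → min 6
(6, 10, -8) → min -8
(10, -8, 12) → min -8
(-8, 12, 14) → min -8
(12, 14, 12) → min 12
(14, 12, 2) → min 2
(12, 2, 15) → min 2
(2, 15, 14) → min 2
Highest of these is 12.

12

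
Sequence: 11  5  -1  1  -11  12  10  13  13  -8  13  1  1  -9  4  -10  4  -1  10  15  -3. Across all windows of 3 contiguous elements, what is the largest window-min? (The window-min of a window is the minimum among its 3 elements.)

10

[11, 5, -1] → min -1
[5, -1, 1] → min -1
[-1, 1, -11] → min -11
[1, -11, 12] → min -11
[-11, 12, 10] → min -11
[12, 10, 13] → min 10
[10, 13, 13] → min 10
[13, 13, -8] → min -8
[13, -8, 13] → min -8
[-8, 13, 1] → min -8
[13, 1, 1] → min 1
[1, 1, -9] → min -9
[1, -9, 4] → min -9
[-9, 4, -10] → min -10
[4, -10, 4] → min -10
[-10, 4, -1] → min -10
[4, -1, 10] → min -1
[-1, 10, 15] → min -1
[10, 15, -3] → min -3
Largest of these is 10.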